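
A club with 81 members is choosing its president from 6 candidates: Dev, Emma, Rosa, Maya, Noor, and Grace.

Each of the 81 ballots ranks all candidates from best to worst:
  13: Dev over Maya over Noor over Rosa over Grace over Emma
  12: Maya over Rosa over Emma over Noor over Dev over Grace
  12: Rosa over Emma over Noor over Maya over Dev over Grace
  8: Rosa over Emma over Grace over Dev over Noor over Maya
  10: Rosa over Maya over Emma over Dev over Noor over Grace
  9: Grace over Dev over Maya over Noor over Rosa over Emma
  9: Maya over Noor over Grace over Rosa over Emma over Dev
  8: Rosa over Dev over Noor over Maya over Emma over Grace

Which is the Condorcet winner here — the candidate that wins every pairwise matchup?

Maya vs Dev: 43–38
Maya vs Emma: 61–20
Maya vs Rosa: 43–38
Maya vs Noor: 53–28
Maya vs Grace: 64–17
Maya beats every other candidate.

Maya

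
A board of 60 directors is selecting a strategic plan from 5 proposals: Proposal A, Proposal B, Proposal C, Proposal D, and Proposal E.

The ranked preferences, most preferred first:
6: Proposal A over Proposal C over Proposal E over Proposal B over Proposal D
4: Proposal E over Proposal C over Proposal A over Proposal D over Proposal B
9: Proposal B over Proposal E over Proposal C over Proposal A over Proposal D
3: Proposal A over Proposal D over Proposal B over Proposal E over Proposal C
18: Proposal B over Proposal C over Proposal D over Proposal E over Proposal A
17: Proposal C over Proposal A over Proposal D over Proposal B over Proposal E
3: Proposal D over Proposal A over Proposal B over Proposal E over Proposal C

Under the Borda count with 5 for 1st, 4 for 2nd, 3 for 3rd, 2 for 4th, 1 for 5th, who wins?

Proposal C

Proposal A: 6×5 + 4×3 + 9×2 + 3×5 + 18×1 + 17×4 + 3×4 = 173
Proposal B: 6×2 + 4×1 + 9×5 + 3×3 + 18×5 + 17×2 + 3×3 = 203
Proposal C: 6×4 + 4×4 + 9×3 + 3×1 + 18×4 + 17×5 + 3×1 = 230
Proposal D: 6×1 + 4×2 + 9×1 + 3×4 + 18×3 + 17×3 + 3×5 = 155
Proposal E: 6×3 + 4×5 + 9×4 + 3×2 + 18×2 + 17×1 + 3×2 = 139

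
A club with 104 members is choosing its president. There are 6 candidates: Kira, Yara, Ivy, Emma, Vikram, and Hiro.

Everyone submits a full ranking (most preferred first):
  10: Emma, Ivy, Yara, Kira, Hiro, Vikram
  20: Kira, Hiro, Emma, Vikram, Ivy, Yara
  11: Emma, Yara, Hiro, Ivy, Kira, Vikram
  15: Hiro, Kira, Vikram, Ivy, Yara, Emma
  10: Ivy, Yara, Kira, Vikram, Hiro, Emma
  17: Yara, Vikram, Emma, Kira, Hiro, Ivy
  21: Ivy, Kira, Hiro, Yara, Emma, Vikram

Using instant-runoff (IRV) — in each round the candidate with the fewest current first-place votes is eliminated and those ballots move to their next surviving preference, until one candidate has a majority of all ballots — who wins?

Round 1: Kira 20, Yara 17, Ivy 31, Emma 21, Vikram 0, Hiro 15. Vikram eliminated.
Round 2: Kira 20, Yara 17, Ivy 31, Emma 21, Hiro 15. Hiro eliminated.
Round 3: Kira 35, Yara 17, Ivy 31, Emma 21. Yara eliminated.
Round 4: Kira 35, Ivy 31, Emma 38. Ivy eliminated.
Round 5: Kira 66, Emma 38. Kira has a majority (≥53).

Kira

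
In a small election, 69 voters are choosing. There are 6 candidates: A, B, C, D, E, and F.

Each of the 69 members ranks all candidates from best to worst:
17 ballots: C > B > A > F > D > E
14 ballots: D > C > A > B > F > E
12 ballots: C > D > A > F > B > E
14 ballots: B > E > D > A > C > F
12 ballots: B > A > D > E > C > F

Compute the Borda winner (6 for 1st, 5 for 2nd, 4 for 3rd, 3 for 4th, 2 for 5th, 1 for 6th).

B

A: 17×4 + 14×4 + 12×4 + 14×3 + 12×5 = 274
B: 17×5 + 14×3 + 12×2 + 14×6 + 12×6 = 307
C: 17×6 + 14×5 + 12×6 + 14×2 + 12×2 = 296
D: 17×2 + 14×6 + 12×5 + 14×4 + 12×4 = 282
E: 17×1 + 14×1 + 12×1 + 14×5 + 12×3 = 149
F: 17×3 + 14×2 + 12×3 + 14×1 + 12×1 = 141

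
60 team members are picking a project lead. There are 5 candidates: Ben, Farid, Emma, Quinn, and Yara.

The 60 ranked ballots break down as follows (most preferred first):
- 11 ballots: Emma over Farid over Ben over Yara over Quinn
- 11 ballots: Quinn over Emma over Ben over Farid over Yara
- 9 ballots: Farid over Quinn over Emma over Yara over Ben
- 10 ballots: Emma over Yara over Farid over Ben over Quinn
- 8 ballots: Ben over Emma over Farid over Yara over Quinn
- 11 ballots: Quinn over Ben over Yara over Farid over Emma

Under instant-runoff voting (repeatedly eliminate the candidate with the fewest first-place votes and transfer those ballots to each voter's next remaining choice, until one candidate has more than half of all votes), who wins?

Quinn

Round 1: Ben 8, Farid 9, Emma 21, Quinn 22, Yara 0. Yara eliminated.
Round 2: Ben 8, Farid 9, Emma 21, Quinn 22. Ben eliminated.
Round 3: Farid 9, Emma 29, Quinn 22. Farid eliminated.
Round 4: Emma 29, Quinn 31. Quinn has a majority (≥31).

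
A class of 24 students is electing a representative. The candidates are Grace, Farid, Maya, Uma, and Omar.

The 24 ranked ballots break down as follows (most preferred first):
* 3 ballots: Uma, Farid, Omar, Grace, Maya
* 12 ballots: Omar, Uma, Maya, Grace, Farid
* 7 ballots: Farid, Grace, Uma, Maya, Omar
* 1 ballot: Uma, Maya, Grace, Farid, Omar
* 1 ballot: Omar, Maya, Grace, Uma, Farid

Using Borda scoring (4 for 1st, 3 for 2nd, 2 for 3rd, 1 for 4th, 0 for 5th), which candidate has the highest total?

Grace: 3×1 + 12×1 + 7×3 + 1×2 + 1×2 = 40
Farid: 3×3 + 12×0 + 7×4 + 1×1 + 1×0 = 38
Maya: 3×0 + 12×2 + 7×1 + 1×3 + 1×3 = 37
Uma: 3×4 + 12×3 + 7×2 + 1×4 + 1×1 = 67
Omar: 3×2 + 12×4 + 7×0 + 1×0 + 1×4 = 58

Uma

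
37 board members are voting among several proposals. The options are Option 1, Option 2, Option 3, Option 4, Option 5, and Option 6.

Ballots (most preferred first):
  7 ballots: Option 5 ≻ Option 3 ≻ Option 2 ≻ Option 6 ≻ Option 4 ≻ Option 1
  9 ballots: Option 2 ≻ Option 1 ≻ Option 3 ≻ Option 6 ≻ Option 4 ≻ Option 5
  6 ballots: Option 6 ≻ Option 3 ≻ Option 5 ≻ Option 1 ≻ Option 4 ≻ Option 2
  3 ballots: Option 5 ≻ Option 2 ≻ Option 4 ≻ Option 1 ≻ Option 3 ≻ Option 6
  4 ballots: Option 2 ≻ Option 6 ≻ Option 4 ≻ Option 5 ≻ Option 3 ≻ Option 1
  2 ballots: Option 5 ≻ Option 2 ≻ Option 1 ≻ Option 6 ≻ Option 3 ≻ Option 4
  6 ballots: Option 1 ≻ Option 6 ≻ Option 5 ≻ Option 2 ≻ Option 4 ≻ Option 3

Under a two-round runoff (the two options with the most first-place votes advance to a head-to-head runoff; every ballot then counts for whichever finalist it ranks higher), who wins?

Option 5

Round 1 first-place votes: Option 1 6, Option 2 13, Option 3 0, Option 4 0, Option 5 12, Option 6 6. Option 2 and Option 5 advance.
Runoff: Option 2 is ranked above Option 5 on 13 ballots, Option 5 above Option 2 on 24.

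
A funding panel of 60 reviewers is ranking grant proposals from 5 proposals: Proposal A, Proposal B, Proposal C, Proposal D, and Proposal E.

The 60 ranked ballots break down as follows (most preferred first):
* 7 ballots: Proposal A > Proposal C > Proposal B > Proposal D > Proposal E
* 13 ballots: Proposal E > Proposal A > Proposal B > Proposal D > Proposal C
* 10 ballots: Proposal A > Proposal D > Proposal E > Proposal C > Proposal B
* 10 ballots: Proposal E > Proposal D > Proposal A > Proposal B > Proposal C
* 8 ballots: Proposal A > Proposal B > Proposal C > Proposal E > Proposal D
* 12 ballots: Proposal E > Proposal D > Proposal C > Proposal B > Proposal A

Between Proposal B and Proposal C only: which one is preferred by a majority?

Proposal B is ranked above Proposal C on 31 ballots; Proposal C above Proposal B on 29.

Proposal B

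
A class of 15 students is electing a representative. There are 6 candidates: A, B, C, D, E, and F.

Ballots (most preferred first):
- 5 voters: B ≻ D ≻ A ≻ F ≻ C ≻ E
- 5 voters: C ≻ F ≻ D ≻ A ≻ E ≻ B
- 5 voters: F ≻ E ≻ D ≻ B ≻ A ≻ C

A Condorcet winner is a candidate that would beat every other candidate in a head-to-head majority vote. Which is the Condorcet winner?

F

F vs A: 10–5
F vs B: 10–5
F vs C: 10–5
F vs D: 10–5
F vs E: 15–0
F beats every other candidate.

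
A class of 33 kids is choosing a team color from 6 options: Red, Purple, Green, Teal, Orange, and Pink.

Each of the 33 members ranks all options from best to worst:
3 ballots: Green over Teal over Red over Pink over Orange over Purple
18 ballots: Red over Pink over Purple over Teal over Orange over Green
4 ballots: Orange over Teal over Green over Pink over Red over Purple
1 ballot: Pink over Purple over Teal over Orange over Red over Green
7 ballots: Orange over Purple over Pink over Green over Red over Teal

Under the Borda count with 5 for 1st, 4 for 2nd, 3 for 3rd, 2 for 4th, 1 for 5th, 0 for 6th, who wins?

Pink

Red: 3×3 + 18×5 + 4×1 + 1×1 + 7×1 = 111
Purple: 3×0 + 18×3 + 4×0 + 1×4 + 7×4 = 86
Green: 3×5 + 18×0 + 4×3 + 1×0 + 7×2 = 41
Teal: 3×4 + 18×2 + 4×4 + 1×3 + 7×0 = 67
Orange: 3×1 + 18×1 + 4×5 + 1×2 + 7×5 = 78
Pink: 3×2 + 18×4 + 4×2 + 1×5 + 7×3 = 112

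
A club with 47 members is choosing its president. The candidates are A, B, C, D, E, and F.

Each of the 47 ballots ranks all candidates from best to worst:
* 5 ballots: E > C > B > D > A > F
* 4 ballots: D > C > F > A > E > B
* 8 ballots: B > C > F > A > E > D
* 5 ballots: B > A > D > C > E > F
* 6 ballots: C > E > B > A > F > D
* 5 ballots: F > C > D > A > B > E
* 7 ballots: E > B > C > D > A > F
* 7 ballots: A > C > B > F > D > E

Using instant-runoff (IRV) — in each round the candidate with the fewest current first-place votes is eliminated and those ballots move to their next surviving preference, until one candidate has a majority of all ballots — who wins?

Round 1: A 7, B 13, C 6, D 4, E 12, F 5. D eliminated.
Round 2: A 7, B 13, C 10, E 12, F 5. F eliminated.
Round 3: A 7, B 13, C 15, E 12. A eliminated.
Round 4: B 13, C 22, E 12. E eliminated.
Round 5: B 20, C 27. C has a majority (≥24).

C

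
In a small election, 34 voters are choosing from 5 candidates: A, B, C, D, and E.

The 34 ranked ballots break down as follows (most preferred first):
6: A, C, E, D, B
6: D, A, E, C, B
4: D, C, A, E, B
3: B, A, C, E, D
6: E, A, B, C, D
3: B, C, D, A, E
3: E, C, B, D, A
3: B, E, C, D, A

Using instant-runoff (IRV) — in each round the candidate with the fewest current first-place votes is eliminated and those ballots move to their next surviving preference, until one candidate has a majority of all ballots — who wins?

Round 1: A 6, B 9, C 0, D 10, E 9. C eliminated.
Round 2: A 6, B 9, D 10, E 9. A eliminated.
Round 3: B 9, D 10, E 15. B eliminated.
Round 4: D 13, E 21. E has a majority (≥18).

E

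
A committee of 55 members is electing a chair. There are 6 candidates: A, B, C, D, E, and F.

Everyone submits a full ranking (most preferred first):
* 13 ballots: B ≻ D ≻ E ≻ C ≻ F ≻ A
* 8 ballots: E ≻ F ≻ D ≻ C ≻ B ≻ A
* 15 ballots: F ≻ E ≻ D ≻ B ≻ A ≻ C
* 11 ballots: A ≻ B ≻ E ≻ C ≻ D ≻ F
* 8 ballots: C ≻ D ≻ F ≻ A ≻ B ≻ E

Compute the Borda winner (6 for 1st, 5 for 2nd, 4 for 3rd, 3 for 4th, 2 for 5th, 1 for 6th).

A: 13×1 + 8×1 + 15×2 + 11×6 + 8×3 = 141
B: 13×6 + 8×2 + 15×3 + 11×5 + 8×2 = 210
C: 13×3 + 8×3 + 15×1 + 11×3 + 8×6 = 159
D: 13×5 + 8×4 + 15×4 + 11×2 + 8×5 = 219
E: 13×4 + 8×6 + 15×5 + 11×4 + 8×1 = 227
F: 13×2 + 8×5 + 15×6 + 11×1 + 8×4 = 199

E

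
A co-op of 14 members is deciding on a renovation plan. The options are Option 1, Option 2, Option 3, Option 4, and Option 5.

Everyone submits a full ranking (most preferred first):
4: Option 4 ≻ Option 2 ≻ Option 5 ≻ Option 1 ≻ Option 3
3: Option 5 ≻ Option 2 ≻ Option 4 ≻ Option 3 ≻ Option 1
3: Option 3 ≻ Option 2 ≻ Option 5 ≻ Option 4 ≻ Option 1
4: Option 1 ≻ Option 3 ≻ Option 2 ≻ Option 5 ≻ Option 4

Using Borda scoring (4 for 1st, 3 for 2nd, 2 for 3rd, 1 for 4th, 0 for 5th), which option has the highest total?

Option 2

Option 1: 4×1 + 3×0 + 3×0 + 4×4 = 20
Option 2: 4×3 + 3×3 + 3×3 + 4×2 = 38
Option 3: 4×0 + 3×1 + 3×4 + 4×3 = 27
Option 4: 4×4 + 3×2 + 3×1 + 4×0 = 25
Option 5: 4×2 + 3×4 + 3×2 + 4×1 = 30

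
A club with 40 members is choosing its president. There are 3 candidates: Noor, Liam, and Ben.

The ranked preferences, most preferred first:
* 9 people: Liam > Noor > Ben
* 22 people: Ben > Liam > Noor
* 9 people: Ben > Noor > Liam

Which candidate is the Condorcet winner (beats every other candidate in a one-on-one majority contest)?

Ben

Ben vs Noor: 31–9
Ben vs Liam: 31–9
Ben beats every other candidate.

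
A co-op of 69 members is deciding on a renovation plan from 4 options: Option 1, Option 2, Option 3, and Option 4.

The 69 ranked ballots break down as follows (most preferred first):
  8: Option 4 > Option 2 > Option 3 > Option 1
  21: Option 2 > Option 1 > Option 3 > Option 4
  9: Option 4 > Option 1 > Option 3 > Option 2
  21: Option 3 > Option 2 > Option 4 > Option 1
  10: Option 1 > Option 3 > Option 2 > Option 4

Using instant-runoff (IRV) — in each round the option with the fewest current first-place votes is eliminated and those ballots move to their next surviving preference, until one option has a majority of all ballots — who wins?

Option 3

Round 1: Option 1 10, Option 2 21, Option 3 21, Option 4 17. Option 1 eliminated.
Round 2: Option 2 21, Option 3 31, Option 4 17. Option 4 eliminated.
Round 3: Option 2 29, Option 3 40. Option 3 has a majority (≥35).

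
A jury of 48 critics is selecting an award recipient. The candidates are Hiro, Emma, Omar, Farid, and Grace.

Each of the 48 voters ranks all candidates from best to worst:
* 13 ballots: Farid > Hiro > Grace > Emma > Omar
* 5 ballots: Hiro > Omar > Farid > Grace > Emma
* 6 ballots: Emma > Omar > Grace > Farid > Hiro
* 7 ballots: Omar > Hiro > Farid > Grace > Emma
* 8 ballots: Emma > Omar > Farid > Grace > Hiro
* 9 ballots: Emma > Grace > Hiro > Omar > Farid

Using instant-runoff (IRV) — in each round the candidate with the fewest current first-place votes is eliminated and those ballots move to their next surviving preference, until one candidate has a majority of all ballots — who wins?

Farid

Round 1: Hiro 5, Emma 23, Omar 7, Farid 13, Grace 0. Grace eliminated.
Round 2: Hiro 5, Emma 23, Omar 7, Farid 13. Hiro eliminated.
Round 3: Emma 23, Omar 12, Farid 13. Omar eliminated.
Round 4: Emma 23, Farid 25. Farid has a majority (≥25).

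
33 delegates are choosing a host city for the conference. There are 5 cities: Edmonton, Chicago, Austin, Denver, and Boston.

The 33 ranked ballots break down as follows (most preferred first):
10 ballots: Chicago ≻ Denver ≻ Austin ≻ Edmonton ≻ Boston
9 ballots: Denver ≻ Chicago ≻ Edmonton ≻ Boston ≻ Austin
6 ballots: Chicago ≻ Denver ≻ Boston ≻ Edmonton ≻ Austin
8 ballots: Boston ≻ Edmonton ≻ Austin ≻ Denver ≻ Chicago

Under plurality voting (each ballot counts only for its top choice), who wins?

Chicago

First-place votes: Edmonton 0, Chicago 16, Austin 0, Denver 9, Boston 8.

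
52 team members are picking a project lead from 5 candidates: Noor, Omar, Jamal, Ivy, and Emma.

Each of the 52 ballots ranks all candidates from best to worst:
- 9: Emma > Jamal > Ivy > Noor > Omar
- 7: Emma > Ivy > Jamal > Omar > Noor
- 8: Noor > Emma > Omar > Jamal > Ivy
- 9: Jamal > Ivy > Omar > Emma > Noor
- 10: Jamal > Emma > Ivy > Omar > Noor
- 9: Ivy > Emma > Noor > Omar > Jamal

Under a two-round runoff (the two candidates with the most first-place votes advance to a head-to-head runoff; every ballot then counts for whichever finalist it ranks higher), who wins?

Emma

Round 1 first-place votes: Noor 8, Omar 0, Jamal 19, Ivy 9, Emma 16. Jamal and Emma advance.
Runoff: Jamal is ranked above Emma on 19 ballots, Emma above Jamal on 33.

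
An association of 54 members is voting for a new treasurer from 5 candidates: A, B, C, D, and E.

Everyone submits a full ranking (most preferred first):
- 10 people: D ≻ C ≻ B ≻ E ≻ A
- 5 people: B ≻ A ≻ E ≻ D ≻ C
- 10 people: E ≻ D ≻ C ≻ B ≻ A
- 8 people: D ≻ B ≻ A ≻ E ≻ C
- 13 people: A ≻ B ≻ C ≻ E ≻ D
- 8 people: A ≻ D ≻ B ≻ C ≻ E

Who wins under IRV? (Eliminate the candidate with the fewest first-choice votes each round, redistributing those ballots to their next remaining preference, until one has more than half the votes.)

D

Round 1: A 21, B 5, C 0, D 18, E 10. C eliminated.
Round 2: A 21, B 5, D 18, E 10. B eliminated.
Round 3: A 26, D 18, E 10. E eliminated.
Round 4: A 26, D 28. D has a majority (≥28).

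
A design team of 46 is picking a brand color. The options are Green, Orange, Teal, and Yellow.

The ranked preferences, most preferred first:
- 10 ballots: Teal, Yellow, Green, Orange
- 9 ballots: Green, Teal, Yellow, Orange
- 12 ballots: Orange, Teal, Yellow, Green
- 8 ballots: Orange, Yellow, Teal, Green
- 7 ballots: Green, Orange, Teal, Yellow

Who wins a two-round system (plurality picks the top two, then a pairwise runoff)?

Round 1 first-place votes: Green 16, Orange 20, Teal 10, Yellow 0. Orange and Green advance.
Runoff: Orange is ranked above Green on 20 ballots, Green above Orange on 26.

Green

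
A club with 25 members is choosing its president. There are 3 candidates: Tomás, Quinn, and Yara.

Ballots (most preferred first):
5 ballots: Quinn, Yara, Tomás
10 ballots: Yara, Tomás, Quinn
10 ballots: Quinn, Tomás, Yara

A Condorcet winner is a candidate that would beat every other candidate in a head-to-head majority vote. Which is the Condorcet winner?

Quinn vs Tomás: 15–10
Quinn vs Yara: 15–10
Quinn beats every other candidate.

Quinn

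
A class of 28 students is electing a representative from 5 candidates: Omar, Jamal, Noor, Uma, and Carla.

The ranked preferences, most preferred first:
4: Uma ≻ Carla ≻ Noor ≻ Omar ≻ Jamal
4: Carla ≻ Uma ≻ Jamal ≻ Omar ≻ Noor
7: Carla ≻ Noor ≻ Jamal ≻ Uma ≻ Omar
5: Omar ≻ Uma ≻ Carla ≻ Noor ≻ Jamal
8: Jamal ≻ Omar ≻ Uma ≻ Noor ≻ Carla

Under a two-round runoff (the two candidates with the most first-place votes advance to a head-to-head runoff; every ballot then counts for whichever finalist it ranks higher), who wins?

Round 1 first-place votes: Omar 5, Jamal 8, Noor 0, Uma 4, Carla 11. Carla and Jamal advance.
Runoff: Carla is ranked above Jamal on 20 ballots, Jamal above Carla on 8.

Carla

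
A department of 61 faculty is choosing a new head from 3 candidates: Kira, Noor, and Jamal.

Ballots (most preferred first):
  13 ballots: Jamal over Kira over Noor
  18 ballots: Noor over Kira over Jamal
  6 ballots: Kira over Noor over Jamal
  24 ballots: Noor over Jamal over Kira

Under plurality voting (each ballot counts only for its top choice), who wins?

Noor

First-place votes: Kira 6, Noor 42, Jamal 13.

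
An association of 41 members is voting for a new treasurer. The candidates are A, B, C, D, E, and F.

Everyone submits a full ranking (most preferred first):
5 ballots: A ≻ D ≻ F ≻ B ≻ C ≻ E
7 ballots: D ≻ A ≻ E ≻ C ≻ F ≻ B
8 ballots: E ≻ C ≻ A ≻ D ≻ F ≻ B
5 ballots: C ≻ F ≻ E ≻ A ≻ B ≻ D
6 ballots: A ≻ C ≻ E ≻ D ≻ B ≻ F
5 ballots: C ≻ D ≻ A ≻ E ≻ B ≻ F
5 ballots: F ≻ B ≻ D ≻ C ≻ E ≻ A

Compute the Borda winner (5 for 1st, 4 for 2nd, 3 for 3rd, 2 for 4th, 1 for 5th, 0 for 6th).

A: 5×5 + 7×4 + 8×3 + 5×2 + 6×5 + 5×3 + 5×0 = 132
B: 5×2 + 7×0 + 8×0 + 5×1 + 6×1 + 5×1 + 5×4 = 46
C: 5×1 + 7×2 + 8×4 + 5×5 + 6×4 + 5×5 + 5×2 = 135
D: 5×4 + 7×5 + 8×2 + 5×0 + 6×2 + 5×4 + 5×3 = 118
E: 5×0 + 7×3 + 8×5 + 5×3 + 6×3 + 5×2 + 5×1 = 109
F: 5×3 + 7×1 + 8×1 + 5×4 + 6×0 + 5×0 + 5×5 = 75

C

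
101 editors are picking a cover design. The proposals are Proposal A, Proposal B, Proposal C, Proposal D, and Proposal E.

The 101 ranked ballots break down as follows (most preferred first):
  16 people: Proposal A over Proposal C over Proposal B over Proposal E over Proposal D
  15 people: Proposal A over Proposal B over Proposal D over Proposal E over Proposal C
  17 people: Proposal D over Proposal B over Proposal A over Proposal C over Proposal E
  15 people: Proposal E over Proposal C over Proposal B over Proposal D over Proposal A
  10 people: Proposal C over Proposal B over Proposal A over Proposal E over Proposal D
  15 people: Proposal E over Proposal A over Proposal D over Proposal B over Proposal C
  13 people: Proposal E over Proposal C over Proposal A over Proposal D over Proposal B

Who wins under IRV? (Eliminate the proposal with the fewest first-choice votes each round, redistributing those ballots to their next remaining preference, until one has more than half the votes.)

Round 1: Proposal A 31, Proposal B 0, Proposal C 10, Proposal D 17, Proposal E 43. Proposal B eliminated.
Round 2: Proposal A 31, Proposal C 10, Proposal D 17, Proposal E 43. Proposal C eliminated.
Round 3: Proposal A 41, Proposal D 17, Proposal E 43. Proposal D eliminated.
Round 4: Proposal A 58, Proposal E 43. Proposal A has a majority (≥51).

Proposal A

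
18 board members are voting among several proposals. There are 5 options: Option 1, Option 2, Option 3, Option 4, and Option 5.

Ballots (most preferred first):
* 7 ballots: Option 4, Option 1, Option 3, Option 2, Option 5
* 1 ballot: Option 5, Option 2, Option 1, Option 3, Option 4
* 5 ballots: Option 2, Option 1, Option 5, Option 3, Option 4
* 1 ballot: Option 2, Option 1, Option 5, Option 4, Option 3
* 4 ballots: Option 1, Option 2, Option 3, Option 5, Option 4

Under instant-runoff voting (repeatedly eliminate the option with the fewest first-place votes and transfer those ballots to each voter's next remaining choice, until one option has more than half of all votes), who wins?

Option 2

Round 1: Option 1 4, Option 2 6, Option 3 0, Option 4 7, Option 5 1. Option 3 eliminated.
Round 2: Option 1 4, Option 2 6, Option 4 7, Option 5 1. Option 5 eliminated.
Round 3: Option 1 4, Option 2 7, Option 4 7. Option 1 eliminated.
Round 4: Option 2 11, Option 4 7. Option 2 has a majority (≥10).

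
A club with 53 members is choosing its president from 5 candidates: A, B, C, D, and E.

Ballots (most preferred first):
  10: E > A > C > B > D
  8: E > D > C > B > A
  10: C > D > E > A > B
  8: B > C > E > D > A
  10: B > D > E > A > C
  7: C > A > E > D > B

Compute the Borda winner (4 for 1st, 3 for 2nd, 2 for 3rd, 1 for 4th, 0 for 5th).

E

A: 10×3 + 8×0 + 10×1 + 8×0 + 10×1 + 7×3 = 71
B: 10×1 + 8×1 + 10×0 + 8×4 + 10×4 + 7×0 = 90
C: 10×2 + 8×2 + 10×4 + 8×3 + 10×0 + 7×4 = 128
D: 10×0 + 8×3 + 10×3 + 8×1 + 10×3 + 7×1 = 99
E: 10×4 + 8×4 + 10×2 + 8×2 + 10×2 + 7×2 = 142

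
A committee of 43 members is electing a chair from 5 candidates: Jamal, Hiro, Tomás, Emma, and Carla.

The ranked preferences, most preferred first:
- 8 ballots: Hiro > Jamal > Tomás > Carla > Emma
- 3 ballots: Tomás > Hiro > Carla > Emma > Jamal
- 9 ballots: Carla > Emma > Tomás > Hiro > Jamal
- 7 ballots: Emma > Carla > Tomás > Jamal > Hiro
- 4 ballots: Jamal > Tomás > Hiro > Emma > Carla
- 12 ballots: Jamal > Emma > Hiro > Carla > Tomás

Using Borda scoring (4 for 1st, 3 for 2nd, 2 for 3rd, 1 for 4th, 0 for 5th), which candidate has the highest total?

Jamal: 8×3 + 3×0 + 9×0 + 7×1 + 4×4 + 12×4 = 95
Hiro: 8×4 + 3×3 + 9×1 + 7×0 + 4×2 + 12×2 = 82
Tomás: 8×2 + 3×4 + 9×2 + 7×2 + 4×3 + 12×0 = 72
Emma: 8×0 + 3×1 + 9×3 + 7×4 + 4×1 + 12×3 = 98
Carla: 8×1 + 3×2 + 9×4 + 7×3 + 4×0 + 12×1 = 83

Emma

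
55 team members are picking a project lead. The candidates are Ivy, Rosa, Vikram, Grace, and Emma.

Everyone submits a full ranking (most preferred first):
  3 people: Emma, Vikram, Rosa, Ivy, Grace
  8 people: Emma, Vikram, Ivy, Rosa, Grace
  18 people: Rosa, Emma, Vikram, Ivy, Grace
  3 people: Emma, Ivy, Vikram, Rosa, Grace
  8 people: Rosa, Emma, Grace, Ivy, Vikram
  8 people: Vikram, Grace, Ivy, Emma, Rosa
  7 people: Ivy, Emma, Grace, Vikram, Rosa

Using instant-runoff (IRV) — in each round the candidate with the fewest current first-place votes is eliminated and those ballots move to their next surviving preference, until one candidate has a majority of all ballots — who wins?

Round 1: Ivy 7, Rosa 26, Vikram 8, Grace 0, Emma 14. Grace eliminated.
Round 2: Ivy 7, Rosa 26, Vikram 8, Emma 14. Ivy eliminated.
Round 3: Rosa 26, Vikram 8, Emma 21. Vikram eliminated.
Round 4: Rosa 26, Emma 29. Emma has a majority (≥28).

Emma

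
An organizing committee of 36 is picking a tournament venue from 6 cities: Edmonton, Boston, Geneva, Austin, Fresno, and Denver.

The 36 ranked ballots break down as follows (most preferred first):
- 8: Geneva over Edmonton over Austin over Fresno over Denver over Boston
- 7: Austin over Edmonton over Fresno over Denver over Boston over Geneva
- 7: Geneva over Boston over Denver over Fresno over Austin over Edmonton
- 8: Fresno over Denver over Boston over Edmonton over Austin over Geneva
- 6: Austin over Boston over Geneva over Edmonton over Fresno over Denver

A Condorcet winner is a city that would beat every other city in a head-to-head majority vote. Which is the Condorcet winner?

Austin

Austin vs Edmonton: 20–16
Austin vs Boston: 21–15
Austin vs Geneva: 21–15
Austin vs Fresno: 21–15
Austin vs Denver: 21–15
Austin beats every other city.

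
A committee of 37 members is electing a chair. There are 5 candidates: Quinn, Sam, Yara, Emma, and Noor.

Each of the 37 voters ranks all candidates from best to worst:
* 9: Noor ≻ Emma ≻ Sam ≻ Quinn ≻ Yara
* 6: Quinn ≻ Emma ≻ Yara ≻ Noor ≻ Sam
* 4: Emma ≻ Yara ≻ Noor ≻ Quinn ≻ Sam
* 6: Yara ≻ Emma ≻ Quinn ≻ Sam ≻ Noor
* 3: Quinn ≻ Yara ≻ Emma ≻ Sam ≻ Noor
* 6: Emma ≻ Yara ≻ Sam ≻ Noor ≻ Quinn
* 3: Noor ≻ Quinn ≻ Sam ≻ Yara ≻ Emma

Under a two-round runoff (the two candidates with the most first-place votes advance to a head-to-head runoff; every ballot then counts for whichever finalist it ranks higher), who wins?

Round 1 first-place votes: Quinn 9, Sam 0, Yara 6, Emma 10, Noor 12. Noor and Emma advance.
Runoff: Noor is ranked above Emma on 12 ballots, Emma above Noor on 25.

Emma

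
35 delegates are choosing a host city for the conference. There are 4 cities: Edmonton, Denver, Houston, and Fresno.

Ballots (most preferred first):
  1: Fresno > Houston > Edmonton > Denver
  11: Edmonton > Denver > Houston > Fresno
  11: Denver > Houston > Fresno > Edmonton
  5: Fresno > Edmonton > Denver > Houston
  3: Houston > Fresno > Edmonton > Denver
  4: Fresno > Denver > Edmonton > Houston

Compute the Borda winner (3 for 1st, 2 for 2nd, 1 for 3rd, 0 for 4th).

Denver

Edmonton: 1×1 + 11×3 + 11×0 + 5×2 + 3×1 + 4×1 = 51
Denver: 1×0 + 11×2 + 11×3 + 5×1 + 3×0 + 4×2 = 68
Houston: 1×2 + 11×1 + 11×2 + 5×0 + 3×3 + 4×0 = 44
Fresno: 1×3 + 11×0 + 11×1 + 5×3 + 3×2 + 4×3 = 47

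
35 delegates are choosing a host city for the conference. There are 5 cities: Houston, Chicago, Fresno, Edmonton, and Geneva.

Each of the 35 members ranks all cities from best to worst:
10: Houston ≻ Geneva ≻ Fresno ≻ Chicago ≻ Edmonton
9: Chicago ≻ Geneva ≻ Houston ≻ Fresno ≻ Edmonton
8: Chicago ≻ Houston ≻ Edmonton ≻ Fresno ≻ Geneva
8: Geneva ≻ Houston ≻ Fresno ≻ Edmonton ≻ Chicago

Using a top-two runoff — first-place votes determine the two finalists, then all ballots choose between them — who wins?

Houston

Round 1 first-place votes: Houston 10, Chicago 17, Fresno 0, Edmonton 0, Geneva 8. Chicago and Houston advance.
Runoff: Chicago is ranked above Houston on 17 ballots, Houston above Chicago on 18.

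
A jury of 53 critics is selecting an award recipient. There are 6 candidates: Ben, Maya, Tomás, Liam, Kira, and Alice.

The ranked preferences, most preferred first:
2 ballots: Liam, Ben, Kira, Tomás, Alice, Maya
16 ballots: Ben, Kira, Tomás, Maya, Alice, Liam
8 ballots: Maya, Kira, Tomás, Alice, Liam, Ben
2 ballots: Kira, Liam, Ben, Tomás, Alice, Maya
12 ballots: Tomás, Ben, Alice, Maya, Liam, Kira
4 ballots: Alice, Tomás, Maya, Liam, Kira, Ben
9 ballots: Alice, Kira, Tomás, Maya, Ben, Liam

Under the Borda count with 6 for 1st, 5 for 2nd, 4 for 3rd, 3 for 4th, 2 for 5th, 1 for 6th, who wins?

Ben: 2×5 + 16×6 + 8×1 + 2×4 + 12×5 + 4×1 + 9×2 = 204
Maya: 2×1 + 16×3 + 8×6 + 2×1 + 12×3 + 4×4 + 9×3 = 179
Tomás: 2×3 + 16×4 + 8×4 + 2×3 + 12×6 + 4×5 + 9×4 = 236
Liam: 2×6 + 16×1 + 8×2 + 2×5 + 12×2 + 4×3 + 9×1 = 99
Kira: 2×4 + 16×5 + 8×5 + 2×6 + 12×1 + 4×2 + 9×5 = 205
Alice: 2×2 + 16×2 + 8×3 + 2×2 + 12×4 + 4×6 + 9×6 = 190

Tomás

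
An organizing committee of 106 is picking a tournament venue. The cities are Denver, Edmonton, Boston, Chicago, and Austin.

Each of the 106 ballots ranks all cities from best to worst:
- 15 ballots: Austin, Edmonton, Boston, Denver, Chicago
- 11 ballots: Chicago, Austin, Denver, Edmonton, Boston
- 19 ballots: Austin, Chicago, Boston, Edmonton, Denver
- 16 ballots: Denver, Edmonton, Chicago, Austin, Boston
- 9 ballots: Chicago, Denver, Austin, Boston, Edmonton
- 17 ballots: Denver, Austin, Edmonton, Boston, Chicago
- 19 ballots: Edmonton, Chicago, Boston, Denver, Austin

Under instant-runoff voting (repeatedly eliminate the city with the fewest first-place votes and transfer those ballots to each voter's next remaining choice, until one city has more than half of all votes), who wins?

Chicago

Round 1: Denver 33, Edmonton 19, Boston 0, Chicago 20, Austin 34. Boston eliminated.
Round 2: Denver 33, Edmonton 19, Chicago 20, Austin 34. Edmonton eliminated.
Round 3: Denver 33, Chicago 39, Austin 34. Denver eliminated.
Round 4: Chicago 55, Austin 51. Chicago has a majority (≥54).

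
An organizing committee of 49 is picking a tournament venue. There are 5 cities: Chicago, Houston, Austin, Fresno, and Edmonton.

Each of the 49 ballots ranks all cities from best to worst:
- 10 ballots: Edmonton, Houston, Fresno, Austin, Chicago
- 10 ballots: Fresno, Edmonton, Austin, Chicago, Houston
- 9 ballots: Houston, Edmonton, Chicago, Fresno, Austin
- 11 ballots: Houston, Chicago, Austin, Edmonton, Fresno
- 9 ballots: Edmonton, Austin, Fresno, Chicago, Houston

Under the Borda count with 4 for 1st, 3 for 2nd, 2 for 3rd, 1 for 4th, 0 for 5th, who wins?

Chicago: 10×0 + 10×1 + 9×2 + 11×3 + 9×1 = 70
Houston: 10×3 + 10×0 + 9×4 + 11×4 + 9×0 = 110
Austin: 10×1 + 10×2 + 9×0 + 11×2 + 9×3 = 79
Fresno: 10×2 + 10×4 + 9×1 + 11×0 + 9×2 = 87
Edmonton: 10×4 + 10×3 + 9×3 + 11×1 + 9×4 = 144

Edmonton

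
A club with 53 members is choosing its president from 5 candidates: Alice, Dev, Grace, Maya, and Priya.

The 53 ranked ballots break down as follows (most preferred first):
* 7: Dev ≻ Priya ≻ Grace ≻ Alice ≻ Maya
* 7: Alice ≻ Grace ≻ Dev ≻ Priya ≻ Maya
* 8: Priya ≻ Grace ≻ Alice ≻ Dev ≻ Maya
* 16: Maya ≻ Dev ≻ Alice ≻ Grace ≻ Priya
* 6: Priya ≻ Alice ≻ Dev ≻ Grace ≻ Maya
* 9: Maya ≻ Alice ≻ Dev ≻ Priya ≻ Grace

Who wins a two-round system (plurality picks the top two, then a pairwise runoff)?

Priya

Round 1 first-place votes: Alice 7, Dev 7, Grace 0, Maya 25, Priya 14. Maya and Priya advance.
Runoff: Maya is ranked above Priya on 25 ballots, Priya above Maya on 28.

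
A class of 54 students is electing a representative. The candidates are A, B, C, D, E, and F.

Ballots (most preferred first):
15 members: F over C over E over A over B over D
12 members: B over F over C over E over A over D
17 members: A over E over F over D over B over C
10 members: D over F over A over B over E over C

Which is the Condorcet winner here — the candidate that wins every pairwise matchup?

F vs A: 37–17
F vs B: 42–12
F vs C: 54–0
F vs D: 44–10
F vs E: 37–17
F beats every other candidate.

F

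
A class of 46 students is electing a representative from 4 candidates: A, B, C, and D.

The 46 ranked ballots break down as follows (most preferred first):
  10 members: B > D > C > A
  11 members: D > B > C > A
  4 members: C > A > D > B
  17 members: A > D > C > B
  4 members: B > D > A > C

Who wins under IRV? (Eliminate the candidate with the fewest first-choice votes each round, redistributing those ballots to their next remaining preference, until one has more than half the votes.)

B

Round 1: A 17, B 14, C 4, D 11. C eliminated.
Round 2: A 21, B 14, D 11. D eliminated.
Round 3: A 21, B 25. B has a majority (≥24).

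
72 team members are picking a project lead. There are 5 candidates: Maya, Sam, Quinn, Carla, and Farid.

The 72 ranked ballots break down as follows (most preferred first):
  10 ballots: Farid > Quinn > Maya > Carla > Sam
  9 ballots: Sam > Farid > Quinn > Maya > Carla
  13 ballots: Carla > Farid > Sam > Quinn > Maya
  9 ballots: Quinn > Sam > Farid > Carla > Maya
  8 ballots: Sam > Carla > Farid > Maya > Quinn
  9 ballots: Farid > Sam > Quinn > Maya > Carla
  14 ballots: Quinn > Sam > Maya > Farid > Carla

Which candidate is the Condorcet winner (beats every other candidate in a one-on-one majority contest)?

Sam

Sam vs Maya: 62–10
Sam vs Quinn: 39–33
Sam vs Carla: 49–23
Sam vs Farid: 40–32
Sam beats every other candidate.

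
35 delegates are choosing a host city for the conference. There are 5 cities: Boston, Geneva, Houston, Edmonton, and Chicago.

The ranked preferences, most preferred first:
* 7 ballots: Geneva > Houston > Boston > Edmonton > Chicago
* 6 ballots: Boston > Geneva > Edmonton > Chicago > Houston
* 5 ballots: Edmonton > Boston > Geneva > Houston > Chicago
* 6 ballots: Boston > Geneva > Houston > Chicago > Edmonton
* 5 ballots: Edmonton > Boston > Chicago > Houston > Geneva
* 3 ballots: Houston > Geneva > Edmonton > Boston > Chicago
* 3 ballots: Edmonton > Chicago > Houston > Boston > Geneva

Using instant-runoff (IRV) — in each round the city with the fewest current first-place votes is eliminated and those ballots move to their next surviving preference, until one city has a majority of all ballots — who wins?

Round 1: Boston 12, Geneva 7, Houston 3, Edmonton 13, Chicago 0. Chicago eliminated.
Round 2: Boston 12, Geneva 7, Houston 3, Edmonton 13. Houston eliminated.
Round 3: Boston 12, Geneva 10, Edmonton 13. Geneva eliminated.
Round 4: Boston 19, Edmonton 16. Boston has a majority (≥18).

Boston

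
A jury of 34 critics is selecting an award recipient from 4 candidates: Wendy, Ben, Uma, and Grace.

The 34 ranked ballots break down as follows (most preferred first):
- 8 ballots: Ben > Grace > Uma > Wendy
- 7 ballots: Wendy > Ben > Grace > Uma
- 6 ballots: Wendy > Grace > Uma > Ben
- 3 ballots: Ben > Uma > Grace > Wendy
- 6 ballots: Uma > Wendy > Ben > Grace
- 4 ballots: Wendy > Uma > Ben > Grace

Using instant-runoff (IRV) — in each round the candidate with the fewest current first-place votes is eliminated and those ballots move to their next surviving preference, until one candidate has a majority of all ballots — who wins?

Wendy

Round 1: Wendy 17, Ben 11, Uma 6, Grace 0. Grace eliminated.
Round 2: Wendy 17, Ben 11, Uma 6. Uma eliminated.
Round 3: Wendy 23, Ben 11. Wendy has a majority (≥18).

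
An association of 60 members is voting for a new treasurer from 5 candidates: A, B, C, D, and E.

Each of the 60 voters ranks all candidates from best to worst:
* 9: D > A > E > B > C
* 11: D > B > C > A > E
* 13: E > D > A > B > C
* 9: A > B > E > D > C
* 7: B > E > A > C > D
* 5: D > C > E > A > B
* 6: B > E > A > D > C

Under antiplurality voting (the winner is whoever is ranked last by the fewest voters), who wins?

A

Last-place votes: A 0, B 5, C 37, D 7, E 11.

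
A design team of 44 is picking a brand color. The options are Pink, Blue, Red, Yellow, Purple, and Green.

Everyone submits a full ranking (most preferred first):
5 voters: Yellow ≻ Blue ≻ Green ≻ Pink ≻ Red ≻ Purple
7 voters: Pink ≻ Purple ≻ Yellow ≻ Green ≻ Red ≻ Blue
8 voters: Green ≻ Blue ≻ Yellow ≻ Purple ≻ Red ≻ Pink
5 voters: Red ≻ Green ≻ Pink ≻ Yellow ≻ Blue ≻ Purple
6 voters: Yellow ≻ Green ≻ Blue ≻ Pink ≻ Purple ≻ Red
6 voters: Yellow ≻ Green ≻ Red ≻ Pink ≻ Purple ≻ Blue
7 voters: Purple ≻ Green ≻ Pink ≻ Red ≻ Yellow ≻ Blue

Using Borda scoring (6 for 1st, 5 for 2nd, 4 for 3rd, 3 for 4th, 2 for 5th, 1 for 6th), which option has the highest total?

Pink: 5×3 + 7×6 + 8×1 + 5×4 + 6×3 + 6×3 + 7×4 = 149
Blue: 5×5 + 7×1 + 8×5 + 5×2 + 6×4 + 6×1 + 7×1 = 119
Red: 5×2 + 7×2 + 8×2 + 5×6 + 6×1 + 6×4 + 7×3 = 121
Yellow: 5×6 + 7×4 + 8×4 + 5×3 + 6×6 + 6×6 + 7×2 = 191
Purple: 5×1 + 7×5 + 8×3 + 5×1 + 6×2 + 6×2 + 7×6 = 135
Green: 5×4 + 7×3 + 8×6 + 5×5 + 6×5 + 6×5 + 7×5 = 209

Green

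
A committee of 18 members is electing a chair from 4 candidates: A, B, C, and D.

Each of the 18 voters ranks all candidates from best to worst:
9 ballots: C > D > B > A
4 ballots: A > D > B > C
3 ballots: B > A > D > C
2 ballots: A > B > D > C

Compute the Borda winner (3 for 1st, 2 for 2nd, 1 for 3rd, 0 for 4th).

A: 9×0 + 4×3 + 3×2 + 2×3 = 24
B: 9×1 + 4×1 + 3×3 + 2×2 = 26
C: 9×3 + 4×0 + 3×0 + 2×0 = 27
D: 9×2 + 4×2 + 3×1 + 2×1 = 31

D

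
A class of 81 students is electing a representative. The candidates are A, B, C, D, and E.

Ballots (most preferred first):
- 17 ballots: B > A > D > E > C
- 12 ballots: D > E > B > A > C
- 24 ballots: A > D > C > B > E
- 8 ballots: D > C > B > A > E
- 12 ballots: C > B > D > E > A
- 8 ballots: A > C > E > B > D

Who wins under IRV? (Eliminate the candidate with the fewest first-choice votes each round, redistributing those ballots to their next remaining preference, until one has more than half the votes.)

Round 1: A 32, B 17, C 12, D 20, E 0. E eliminated.
Round 2: A 32, B 17, C 12, D 20. C eliminated.
Round 3: A 32, B 29, D 20. D eliminated.
Round 4: A 32, B 49. B has a majority (≥41).

B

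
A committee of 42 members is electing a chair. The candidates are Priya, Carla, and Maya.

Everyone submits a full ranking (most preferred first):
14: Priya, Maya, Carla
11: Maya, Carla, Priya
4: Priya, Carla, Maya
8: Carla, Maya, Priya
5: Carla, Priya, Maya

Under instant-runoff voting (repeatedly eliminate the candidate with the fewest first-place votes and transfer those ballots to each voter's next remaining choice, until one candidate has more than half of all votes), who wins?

Carla

Round 1: Priya 18, Carla 13, Maya 11. Maya eliminated.
Round 2: Priya 18, Carla 24. Carla has a majority (≥22).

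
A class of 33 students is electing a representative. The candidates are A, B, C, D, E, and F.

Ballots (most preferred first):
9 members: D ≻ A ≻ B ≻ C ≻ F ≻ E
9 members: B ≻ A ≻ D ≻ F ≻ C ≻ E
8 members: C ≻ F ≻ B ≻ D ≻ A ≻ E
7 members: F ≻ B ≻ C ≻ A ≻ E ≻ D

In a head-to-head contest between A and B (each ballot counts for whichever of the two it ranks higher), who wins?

A is ranked above B on 9 ballots; B above A on 24.

B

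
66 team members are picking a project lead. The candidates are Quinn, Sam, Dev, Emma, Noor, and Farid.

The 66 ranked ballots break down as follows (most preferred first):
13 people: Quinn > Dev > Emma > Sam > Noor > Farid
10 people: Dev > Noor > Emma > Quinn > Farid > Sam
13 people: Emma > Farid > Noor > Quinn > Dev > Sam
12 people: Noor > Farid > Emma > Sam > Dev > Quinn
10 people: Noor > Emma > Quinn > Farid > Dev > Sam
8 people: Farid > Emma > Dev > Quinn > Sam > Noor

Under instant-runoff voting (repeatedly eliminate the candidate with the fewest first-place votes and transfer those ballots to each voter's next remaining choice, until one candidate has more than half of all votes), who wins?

Emma

Round 1: Quinn 13, Sam 0, Dev 10, Emma 13, Noor 22, Farid 8. Sam eliminated.
Round 2: Quinn 13, Dev 10, Emma 13, Noor 22, Farid 8. Farid eliminated.
Round 3: Quinn 13, Dev 10, Emma 21, Noor 22. Dev eliminated.
Round 4: Quinn 13, Emma 21, Noor 32. Quinn eliminated.
Round 5: Emma 34, Noor 32. Emma has a majority (≥34).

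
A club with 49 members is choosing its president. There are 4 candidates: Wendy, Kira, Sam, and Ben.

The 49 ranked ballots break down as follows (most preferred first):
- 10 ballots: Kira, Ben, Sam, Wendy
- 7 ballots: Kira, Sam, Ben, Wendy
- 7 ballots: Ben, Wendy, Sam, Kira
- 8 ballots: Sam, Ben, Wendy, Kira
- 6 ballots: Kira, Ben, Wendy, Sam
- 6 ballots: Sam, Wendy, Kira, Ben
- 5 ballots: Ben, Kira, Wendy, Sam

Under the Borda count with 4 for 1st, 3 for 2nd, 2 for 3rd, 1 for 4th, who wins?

Ben

Wendy: 10×1 + 7×1 + 7×3 + 8×2 + 6×2 + 6×3 + 5×2 = 94
Kira: 10×4 + 7×4 + 7×1 + 8×1 + 6×4 + 6×2 + 5×3 = 134
Sam: 10×2 + 7×3 + 7×2 + 8×4 + 6×1 + 6×4 + 5×1 = 122
Ben: 10×3 + 7×2 + 7×4 + 8×3 + 6×3 + 6×1 + 5×4 = 140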